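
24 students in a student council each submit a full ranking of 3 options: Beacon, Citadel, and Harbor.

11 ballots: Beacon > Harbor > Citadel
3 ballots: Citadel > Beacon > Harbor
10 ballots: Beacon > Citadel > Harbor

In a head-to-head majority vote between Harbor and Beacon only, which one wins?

Beacon

Ballots ranking Harbor above Beacon: 0.
Ballots ranking Beacon above Harbor: 11+3+10 = 24.
Beacon wins the head-to-head, 24–0.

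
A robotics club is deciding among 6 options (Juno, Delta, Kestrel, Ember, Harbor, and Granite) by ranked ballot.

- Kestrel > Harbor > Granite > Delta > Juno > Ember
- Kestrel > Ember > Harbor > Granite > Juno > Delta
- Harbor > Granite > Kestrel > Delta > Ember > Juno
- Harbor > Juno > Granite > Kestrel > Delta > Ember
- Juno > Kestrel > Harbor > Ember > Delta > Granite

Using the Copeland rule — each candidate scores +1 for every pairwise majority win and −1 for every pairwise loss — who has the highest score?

Kestrel

Pairwise results:
  Juno vs Delta: Juno wins 3–2.
  Juno vs Kestrel: Kestrel wins 3–2.
  Juno vs Ember: Juno wins 3–2.
  Juno vs Harbor: Harbor wins 4–1.
  Juno vs Granite: Granite wins 3–2.
  Delta vs Kestrel: Kestrel wins 5–0.
  Delta vs Ember: Delta wins 3–2.
  Delta vs Harbor: Harbor wins 5–0.
  Delta vs Granite: Granite wins 4–1.
  Kestrel vs Ember: Kestrel wins 5–0.
  Kestrel vs Harbor: Kestrel wins 3–2.
  Kestrel vs Granite: Kestrel wins 3–2.
  Ember vs Harbor: Harbor wins 4–1.
  Ember vs Granite: Granite wins 3–2.
  Harbor vs Granite: Harbor wins 5–0.
Copeland scores (wins − losses):
  Juno: 2 − 3 = -1
  Delta: 1 − 4 = -3
  Kestrel: 5 − 0 = 5
  Ember: 0 − 5 = -5
  Harbor: 4 − 1 = 3
  Granite: 3 − 2 = 1
Kestrel has the best Copeland score.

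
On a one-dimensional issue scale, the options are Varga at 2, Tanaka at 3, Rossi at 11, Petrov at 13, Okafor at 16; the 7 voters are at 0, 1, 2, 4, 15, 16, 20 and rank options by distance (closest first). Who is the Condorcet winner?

Tanaka

With single-peaked preferences on a line, the Condorcet winner is the candidate closest to the median voter.
The median voter (position 4) is closest to Tanaka at 3.
Check: Tanaka vs Varga — voters closer to Tanaka: 4 of 7.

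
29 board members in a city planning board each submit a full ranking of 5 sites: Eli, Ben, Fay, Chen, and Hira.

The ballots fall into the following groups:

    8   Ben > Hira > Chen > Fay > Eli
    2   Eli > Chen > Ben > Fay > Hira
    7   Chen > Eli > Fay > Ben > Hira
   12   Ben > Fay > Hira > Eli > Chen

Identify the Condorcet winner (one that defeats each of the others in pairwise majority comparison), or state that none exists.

Head-to-head results (29 voters total):
Eli vs Ben: Ben wins 20–9.
Eli vs Fay: Fay wins 20–9.
Eli vs Chen: Chen wins 15–14.
Eli vs Hira: Hira wins 20–9.
Ben vs Fay: Ben wins 22–7.
Ben vs Chen: Ben wins 20–9.
Ben vs Hira: Ben wins 29–0.
Fay vs Chen: Chen wins 17–12.
Fay vs Hira: Fay wins 21–8.
Chen vs Hira: Hira wins 20–9.
Ben beats each rival — Eli (20–9), Fay (22–7), Chen (20–9), Hira (29–0) — so Ben is the Condorcet winner.

Ben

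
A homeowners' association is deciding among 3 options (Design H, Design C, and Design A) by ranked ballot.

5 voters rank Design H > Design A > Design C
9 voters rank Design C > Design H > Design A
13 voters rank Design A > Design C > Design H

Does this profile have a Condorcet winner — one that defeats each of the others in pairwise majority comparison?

Head-to-head results (27 voters total):
Design H vs Design C: Design C wins 22–5.
Design H vs Design A: Design H wins 14–13.
Design C vs Design A: Design A wins 18–9.
No candidate beats all others: Design H beats Design A beats Design C beats Design H, a majority cycle.

No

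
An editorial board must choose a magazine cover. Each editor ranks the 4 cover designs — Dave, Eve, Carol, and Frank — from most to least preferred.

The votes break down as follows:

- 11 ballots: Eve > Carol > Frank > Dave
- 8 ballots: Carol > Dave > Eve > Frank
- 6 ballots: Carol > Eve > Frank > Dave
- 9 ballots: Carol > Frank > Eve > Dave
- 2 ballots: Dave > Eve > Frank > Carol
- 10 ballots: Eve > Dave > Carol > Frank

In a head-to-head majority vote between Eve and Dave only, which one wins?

Ballots ranking Eve above Dave: 11+6+9+10 = 36.
Ballots ranking Dave above Eve: 8+2 = 10.
Eve wins the head-to-head, 36–10.

Eve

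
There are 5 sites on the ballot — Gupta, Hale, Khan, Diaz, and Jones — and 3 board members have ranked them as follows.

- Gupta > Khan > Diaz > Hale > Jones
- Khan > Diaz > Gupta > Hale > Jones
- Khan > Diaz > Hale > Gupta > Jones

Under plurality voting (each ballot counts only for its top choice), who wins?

First-place vote totals:
  Gupta: 1
  Hale: 0
  Khan: 2
  Diaz: 0
  Jones: 0
Khan has the most first-place votes.

Khan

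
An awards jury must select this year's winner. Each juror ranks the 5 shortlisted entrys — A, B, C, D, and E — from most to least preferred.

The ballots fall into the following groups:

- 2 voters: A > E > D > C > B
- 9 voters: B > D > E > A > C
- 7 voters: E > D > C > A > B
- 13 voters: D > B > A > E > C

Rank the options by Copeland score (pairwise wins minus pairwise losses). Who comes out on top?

D

Pairwise results:
  A vs B: B wins 22–9.
  A vs C: A wins 24–7.
  A vs D: D wins 29–2.
  A vs E: E wins 16–15.
  B vs C: B wins 22–9.
  B vs D: D wins 22–9.
  B vs E: B wins 22–9.
  C vs D: D wins 31–0.
  C vs E: E wins 31–0.
  D vs E: D wins 22–9.
Copeland scores (wins − losses):
  A: 1 − 3 = -2
  B: 3 − 1 = 2
  C: 0 − 4 = -4
  D: 4 − 0 = 4
  E: 2 − 2 = 0
D has the best Copeland score.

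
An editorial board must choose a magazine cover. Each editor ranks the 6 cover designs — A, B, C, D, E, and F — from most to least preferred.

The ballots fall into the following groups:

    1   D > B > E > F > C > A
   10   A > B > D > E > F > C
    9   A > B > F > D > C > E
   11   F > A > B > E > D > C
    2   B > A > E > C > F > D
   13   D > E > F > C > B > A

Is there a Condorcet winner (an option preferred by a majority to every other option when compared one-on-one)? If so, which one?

Head-to-head results (46 voters total):
A vs B: A wins 30–16.
A vs C: A wins 32–14.
A vs D: A wins 32–14.
A vs E: A wins 32–14.
A vs F: F wins 25–21.
B vs C: B wins 33–13.
B vs D: B wins 32–14.
B vs E: B wins 33–13.
B vs F: F wins 24–22.
C vs D: D wins 44–2.
C vs E: E wins 37–9.
C vs F: F wins 44–2.
D vs E: D wins 33–13.
D vs F: D wins 24–22.
E vs F: E wins 26–20.
No candidate beats all others: A beats D beats F beats A, a majority cycle.

None — there is no Condorcet winner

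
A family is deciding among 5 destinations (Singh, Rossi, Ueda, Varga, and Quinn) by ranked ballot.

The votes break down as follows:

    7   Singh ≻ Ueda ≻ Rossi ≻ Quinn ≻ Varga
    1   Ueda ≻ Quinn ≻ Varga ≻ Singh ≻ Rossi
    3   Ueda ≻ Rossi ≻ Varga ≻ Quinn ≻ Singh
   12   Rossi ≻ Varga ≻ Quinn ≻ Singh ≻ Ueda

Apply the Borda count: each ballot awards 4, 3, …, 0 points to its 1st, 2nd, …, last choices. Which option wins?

Borda scores:
  Singh: 7·4 + 1 + 3·0 + 12·1 = 41
  Rossi: 7·2 + 0 + 3·3 + 12·4 = 71
  Ueda: 7·3 + 4 + 3·4 + 12·0 = 37
  Varga: 7·0 + 2 + 3·2 + 12·3 = 44
  Quinn: 7·1 + 3 + 3·1 + 12·2 = 37
Rossi has the highest total.

Rossi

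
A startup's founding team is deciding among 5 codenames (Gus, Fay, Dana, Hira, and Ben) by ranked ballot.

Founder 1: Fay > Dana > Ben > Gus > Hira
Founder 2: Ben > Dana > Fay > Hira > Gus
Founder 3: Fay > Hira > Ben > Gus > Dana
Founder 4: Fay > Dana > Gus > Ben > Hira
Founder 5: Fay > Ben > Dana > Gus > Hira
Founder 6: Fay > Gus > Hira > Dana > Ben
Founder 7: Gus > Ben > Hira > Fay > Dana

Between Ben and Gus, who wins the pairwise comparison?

Ballots ranking Ben above Gus: 4.
Ballots ranking Gus above Ben: 3.
Ben wins the head-to-head, 4–3.

Ben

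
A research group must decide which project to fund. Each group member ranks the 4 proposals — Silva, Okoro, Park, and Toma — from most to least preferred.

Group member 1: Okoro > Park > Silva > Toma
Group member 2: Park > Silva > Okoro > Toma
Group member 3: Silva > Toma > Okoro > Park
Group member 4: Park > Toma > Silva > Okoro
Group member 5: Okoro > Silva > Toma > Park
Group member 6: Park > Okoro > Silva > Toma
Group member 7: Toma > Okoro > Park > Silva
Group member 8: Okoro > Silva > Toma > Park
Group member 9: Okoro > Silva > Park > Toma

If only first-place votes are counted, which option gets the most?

Okoro

First-place vote totals:
  Silva: 1
  Okoro: 4
  Park: 3
  Toma: 1
Okoro has the most first-place votes.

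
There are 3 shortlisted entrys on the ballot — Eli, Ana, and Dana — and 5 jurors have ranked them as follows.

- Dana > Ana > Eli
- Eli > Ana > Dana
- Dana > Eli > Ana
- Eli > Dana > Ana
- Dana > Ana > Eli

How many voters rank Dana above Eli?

Ballots ranking Dana above Eli: 3.
Ballots ranking Eli above Dana: 2.
So 3 of 5 voters prefer Dana to Eli.

3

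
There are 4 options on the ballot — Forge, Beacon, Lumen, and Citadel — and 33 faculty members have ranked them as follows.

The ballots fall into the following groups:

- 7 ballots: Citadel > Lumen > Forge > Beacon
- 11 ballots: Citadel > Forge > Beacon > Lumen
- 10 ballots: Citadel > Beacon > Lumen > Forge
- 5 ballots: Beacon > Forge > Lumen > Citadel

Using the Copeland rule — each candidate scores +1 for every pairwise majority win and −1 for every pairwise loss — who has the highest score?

Citadel

Pairwise results:
  Forge vs Beacon: Forge wins 18–15.
  Forge vs Lumen: Lumen wins 17–16.
  Forge vs Citadel: Citadel wins 28–5.
  Beacon vs Lumen: Beacon wins 26–7.
  Beacon vs Citadel: Citadel wins 28–5.
  Lumen vs Citadel: Citadel wins 28–5.
Copeland scores (wins − losses):
  Forge: 1 − 2 = -1
  Beacon: 1 − 2 = -1
  Lumen: 1 − 2 = -1
  Citadel: 3 − 0 = 3
Citadel has the best Copeland score.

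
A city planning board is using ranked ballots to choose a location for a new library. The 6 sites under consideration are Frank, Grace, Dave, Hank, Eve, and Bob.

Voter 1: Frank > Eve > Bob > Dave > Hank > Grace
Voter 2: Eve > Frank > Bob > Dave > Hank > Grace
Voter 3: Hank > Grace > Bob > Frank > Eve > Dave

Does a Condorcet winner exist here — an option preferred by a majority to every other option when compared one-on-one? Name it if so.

Frank

Head-to-head results (3 voters total):
Frank vs Grace: Frank wins 2–1.
Frank vs Dave: Frank wins 3–0.
Frank vs Hank: Frank wins 2–1.
Frank vs Eve: Frank wins 2–1.
Frank vs Bob: Frank wins 2–1.
Grace vs Dave: Dave wins 2–1.
Grace vs Hank: Hank wins 3–0.
Grace vs Eve: Eve wins 2–1.
Grace vs Bob: Bob wins 2–1.
Dave vs Hank: Dave wins 2–1.
Dave vs Eve: Eve wins 3–0.
Dave vs Bob: Bob wins 3–0.
Hank vs Eve: Eve wins 2–1.
Hank vs Bob: Bob wins 2–1.
Eve vs Bob: Eve wins 2–1.
Frank beats each rival — Grace (2–1), Dave (3–0), Hank (2–1), Eve (2–1), Bob (2–1) — so Frank is the Condorcet winner.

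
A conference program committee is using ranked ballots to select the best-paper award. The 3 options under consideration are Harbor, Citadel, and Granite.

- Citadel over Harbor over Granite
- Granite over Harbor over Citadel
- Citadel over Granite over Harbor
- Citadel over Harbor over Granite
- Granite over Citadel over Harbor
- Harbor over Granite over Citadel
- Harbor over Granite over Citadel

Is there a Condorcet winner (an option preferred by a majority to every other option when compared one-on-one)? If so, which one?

There is no Condorcet winner

Head-to-head results (7 voters total):
Harbor vs Citadel: Citadel wins 4–3.
Harbor vs Granite: Harbor wins 4–3.
Citadel vs Granite: Granite wins 4–3.
No candidate beats all others: Harbor beats Granite beats Citadel beats Harbor, a majority cycle.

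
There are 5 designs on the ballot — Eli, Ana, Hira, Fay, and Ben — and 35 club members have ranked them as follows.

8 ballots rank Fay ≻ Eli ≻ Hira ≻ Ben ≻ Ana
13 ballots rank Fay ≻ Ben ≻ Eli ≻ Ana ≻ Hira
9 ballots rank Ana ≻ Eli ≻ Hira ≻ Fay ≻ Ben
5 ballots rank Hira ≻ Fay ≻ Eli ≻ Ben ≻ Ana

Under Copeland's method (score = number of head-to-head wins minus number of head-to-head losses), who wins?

Fay

Pairwise results:
  Eli vs Ana: Eli wins 26–9.
  Eli vs Hira: Eli wins 30–5.
  Eli vs Fay: Fay wins 26–9.
  Eli vs Ben: Eli wins 22–13.
  Ana vs Hira: Ana wins 22–13.
  Ana vs Fay: Fay wins 26–9.
  Ana vs Ben: Ben wins 26–9.
  Hira vs Fay: Fay wins 21–14.
  Hira vs Ben: Hira wins 22–13.
  Fay vs Ben: Fay wins 35–0.
Copeland scores (wins − losses):
  Eli: 3 − 1 = 2
  Ana: 1 − 3 = -2
  Hira: 1 − 3 = -2
  Fay: 4 − 0 = 4
  Ben: 1 − 3 = -2
Fay has the best Copeland score.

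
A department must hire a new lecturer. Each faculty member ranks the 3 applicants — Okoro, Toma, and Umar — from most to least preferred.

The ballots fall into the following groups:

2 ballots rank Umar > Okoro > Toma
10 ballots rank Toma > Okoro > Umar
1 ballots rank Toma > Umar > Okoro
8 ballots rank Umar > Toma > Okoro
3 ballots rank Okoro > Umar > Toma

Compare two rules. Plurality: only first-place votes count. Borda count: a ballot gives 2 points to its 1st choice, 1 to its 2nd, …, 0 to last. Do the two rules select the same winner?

Plurality first-place counts: Okoro 3, Toma 11, Umar 10 → Toma.
Borda totals: Okoro 18, Toma 30, Umar 24 → Toma.
The two rules agree on Toma.

Yes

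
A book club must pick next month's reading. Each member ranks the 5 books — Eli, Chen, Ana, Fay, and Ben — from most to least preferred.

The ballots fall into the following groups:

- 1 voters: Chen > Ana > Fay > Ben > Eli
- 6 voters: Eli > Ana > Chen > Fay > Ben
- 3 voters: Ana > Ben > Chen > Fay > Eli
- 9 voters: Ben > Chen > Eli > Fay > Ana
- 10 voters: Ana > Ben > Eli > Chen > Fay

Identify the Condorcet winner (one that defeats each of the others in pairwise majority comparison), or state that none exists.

None — there is no Condorcet winner

Head-to-head results (29 voters total):
Eli vs Chen: Eli wins 16–13.
Eli vs Ana: Eli wins 15–14.
Eli vs Fay: Eli wins 25–4.
Eli vs Ben: Ben wins 23–6.
Chen vs Ana: Ana wins 19–10.
Chen vs Fay: Chen wins 29–0.
Chen vs Ben: Ben wins 22–7.
Ana vs Fay: Ana wins 20–9.
Ana vs Ben: Ana wins 20–9.
Fay vs Ben: Ben wins 22–7.
No candidate beats all others: Eli beats Ana beats Ben beats Eli, a majority cycle.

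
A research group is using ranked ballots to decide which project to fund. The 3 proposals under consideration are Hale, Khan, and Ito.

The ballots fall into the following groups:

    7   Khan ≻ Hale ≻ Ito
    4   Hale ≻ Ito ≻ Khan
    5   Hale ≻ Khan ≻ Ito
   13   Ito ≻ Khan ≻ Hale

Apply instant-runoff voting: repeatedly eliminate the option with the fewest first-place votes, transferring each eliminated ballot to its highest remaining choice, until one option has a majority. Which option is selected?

Hale

Round 1: Ito 13, Hale 9, Khan 7. Khan has the fewest and is eliminated.
Round 2: Hale 16, Ito 13. Hale has a majority.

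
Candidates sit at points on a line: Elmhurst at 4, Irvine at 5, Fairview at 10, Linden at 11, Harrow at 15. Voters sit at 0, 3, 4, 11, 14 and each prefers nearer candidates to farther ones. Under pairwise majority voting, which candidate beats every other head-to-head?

Elmhurst

With single-peaked preferences on a line, the Condorcet winner is the candidate closest to the median voter.
The median voter (position 4) is closest to Elmhurst at 4.
Check: Elmhurst vs Harrow — voters closer to Elmhurst: 3 of 5.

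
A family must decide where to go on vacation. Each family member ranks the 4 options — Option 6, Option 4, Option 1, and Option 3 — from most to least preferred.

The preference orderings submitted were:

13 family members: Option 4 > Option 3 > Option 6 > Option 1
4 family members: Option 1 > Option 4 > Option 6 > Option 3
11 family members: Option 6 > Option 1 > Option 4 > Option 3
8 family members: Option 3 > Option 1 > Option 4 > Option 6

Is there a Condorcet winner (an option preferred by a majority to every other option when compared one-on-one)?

No

Head-to-head results (36 voters total):
Option 6 vs Option 4: Option 4 wins 25–11.
Option 6 vs Option 1: Option 6 wins 24–12.
Option 6 vs Option 3: Option 3 wins 21–15.
Option 4 vs Option 1: Option 1 wins 23–13.
Option 4 vs Option 3: Option 4 wins 28–8.
Option 1 vs Option 3: Option 3 wins 21–15.
No candidate beats all others: Option 6 beats Option 1 beats Option 4 beats Option 6, a majority cycle.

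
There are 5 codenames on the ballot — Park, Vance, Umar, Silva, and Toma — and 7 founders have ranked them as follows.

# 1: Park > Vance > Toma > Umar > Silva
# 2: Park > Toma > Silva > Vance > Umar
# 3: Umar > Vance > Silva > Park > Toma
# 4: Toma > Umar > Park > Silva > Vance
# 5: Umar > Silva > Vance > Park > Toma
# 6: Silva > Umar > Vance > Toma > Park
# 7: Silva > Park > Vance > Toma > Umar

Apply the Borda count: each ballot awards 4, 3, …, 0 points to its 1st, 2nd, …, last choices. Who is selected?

Silva

Borda scores:
  Park: 4 + 4 + 1 + 2 + 1 + 0 + 3 = 15
  Vance: 3 + 1 + 3 + 0 + 2 + 2 + 2 = 13
  Umar: 1 + 0 + 4 + 3 + 4 + 3 + 0 = 15
  Silva: 0 + 2 + 2 + 1 + 3 + 4 + 4 = 16
  Toma: 2 + 3 + 0 + 4 + 0 + 1 + 1 = 11
Silva has the highest total.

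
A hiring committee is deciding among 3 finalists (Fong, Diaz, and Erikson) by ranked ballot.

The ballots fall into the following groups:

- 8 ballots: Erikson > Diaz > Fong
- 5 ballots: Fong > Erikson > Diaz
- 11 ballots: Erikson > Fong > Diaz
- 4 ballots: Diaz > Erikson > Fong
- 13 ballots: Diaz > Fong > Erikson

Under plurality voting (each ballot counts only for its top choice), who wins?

Erikson

First-place vote totals:
  Fong: 5
  Diaz: 17
  Erikson: 19
Erikson has the most first-place votes.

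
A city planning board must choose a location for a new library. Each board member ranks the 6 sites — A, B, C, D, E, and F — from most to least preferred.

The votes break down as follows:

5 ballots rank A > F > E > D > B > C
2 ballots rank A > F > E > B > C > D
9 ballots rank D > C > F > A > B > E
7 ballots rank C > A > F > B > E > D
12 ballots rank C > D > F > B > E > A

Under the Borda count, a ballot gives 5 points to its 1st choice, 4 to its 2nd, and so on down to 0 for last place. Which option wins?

C

Borda scores:
  A: 5·5 + 2·5 + 9·2 + 7·4 + 12·0 = 81
  B: 5·1 + 2·2 + 9·1 + 7·2 + 12·2 = 56
  C: 5·0 + 2·1 + 9·4 + 7·5 + 12·5 = 133
  D: 5·2 + 2·0 + 9·5 + 7·0 + 12·4 = 103
  E: 5·3 + 2·3 + 9·0 + 7·1 + 12·1 = 40
  F: 5·4 + 2·4 + 9·3 + 7·3 + 12·3 = 112
C has the highest total.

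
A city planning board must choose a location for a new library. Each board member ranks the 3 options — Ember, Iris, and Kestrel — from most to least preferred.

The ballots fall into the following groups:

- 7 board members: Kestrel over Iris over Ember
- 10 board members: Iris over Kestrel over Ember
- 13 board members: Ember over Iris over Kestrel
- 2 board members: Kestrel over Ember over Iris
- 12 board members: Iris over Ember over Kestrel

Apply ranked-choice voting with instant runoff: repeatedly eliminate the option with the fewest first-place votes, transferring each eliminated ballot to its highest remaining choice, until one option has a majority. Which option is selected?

Iris

Round 1: Iris 22, Ember 13, Kestrel 9. Kestrel has the fewest and is eliminated.
Round 2: Iris 29, Ember 15. Iris has a majority.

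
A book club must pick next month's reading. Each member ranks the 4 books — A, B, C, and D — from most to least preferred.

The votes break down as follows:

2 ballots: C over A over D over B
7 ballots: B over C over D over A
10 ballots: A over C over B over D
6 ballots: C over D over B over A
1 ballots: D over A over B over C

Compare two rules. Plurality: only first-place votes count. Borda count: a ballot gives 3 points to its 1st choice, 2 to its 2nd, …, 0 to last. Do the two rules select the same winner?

Plurality first-place counts: A 10, B 7, C 8, D 1 → A.
Borda totals: A 36, B 38, C 58, D 24 → C.
The two rules disagree: plurality picks A, Borda picks C.

No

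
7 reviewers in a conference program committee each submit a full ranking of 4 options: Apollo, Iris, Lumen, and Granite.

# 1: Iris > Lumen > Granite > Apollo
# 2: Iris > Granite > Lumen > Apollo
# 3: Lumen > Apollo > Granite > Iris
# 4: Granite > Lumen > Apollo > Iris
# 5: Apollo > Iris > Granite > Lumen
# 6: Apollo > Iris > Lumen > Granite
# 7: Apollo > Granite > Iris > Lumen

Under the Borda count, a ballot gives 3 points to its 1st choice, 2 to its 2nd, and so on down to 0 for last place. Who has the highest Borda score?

Apollo

Borda scores:
  Apollo: 0 + 0 + 2 + 1 + 3 + 3 + 3 = 12
  Iris: 3 + 3 + 0 + 0 + 2 + 2 + 1 = 11
  Lumen: 2 + 1 + 3 + 2 + 0 + 1 + 0 = 9
  Granite: 1 + 2 + 1 + 3 + 1 + 0 + 2 = 10
Apollo has the highest total.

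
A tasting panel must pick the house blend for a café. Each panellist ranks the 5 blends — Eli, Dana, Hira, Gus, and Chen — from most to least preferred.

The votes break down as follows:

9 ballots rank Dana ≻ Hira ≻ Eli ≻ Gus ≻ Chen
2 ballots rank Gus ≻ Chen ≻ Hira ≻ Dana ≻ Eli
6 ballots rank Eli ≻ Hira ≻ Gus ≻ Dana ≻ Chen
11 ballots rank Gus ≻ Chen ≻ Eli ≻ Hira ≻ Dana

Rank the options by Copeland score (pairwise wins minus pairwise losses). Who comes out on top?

Eli

Pairwise results:
  Eli vs Dana: Eli wins 17–11.
  Eli vs Hira: Eli wins 17–11.
  Eli vs Gus: Eli wins 15–13.
  Eli vs Chen: Eli wins 15–13.
  Dana vs Hira: Hira wins 19–9.
  Dana vs Gus: Gus wins 19–9.
  Dana vs Chen: Dana wins 15–13.
  Hira vs Gus: Hira wins 15–13.
  Hira vs Chen: Hira wins 15–13.
  Gus vs Chen: Gus wins 28–0.
Copeland scores (wins − losses):
  Eli: 4 − 0 = 4
  Dana: 1 − 3 = -2
  Hira: 3 − 1 = 2
  Gus: 2 − 2 = 0
  Chen: 0 − 4 = -4
Eli has the best Copeland score.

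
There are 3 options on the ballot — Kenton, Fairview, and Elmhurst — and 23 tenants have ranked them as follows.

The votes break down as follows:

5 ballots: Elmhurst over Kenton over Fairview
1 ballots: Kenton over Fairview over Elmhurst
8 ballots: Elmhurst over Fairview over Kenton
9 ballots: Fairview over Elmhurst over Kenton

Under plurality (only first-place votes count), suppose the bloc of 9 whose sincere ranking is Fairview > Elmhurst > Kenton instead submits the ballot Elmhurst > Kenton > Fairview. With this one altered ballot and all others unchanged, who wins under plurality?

Elmhurst

First-place totals with the altered ballot: Kenton 1, Fairview 0, Elmhurst 22.
The winner is unchanged: still Elmhurst.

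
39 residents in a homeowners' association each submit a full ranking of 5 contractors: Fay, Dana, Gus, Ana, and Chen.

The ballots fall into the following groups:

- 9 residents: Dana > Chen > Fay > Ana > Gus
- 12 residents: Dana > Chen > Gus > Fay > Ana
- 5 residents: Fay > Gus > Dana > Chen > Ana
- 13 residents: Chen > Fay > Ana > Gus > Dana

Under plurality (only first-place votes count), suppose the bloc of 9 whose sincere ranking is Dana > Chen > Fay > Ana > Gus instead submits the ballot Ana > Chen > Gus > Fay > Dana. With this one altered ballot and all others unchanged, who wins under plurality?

First-place totals with the altered ballot: Fay 5, Dana 12, Gus 0, Ana 9, Chen 13.
The switch changes the winner from Dana to Chen.

Chen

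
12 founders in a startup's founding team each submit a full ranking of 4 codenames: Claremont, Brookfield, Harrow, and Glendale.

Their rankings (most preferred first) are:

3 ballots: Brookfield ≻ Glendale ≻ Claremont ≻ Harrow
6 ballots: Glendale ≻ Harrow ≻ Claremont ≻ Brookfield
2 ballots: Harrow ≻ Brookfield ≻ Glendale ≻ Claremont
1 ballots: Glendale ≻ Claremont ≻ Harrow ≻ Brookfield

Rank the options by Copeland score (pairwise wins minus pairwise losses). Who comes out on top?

Pairwise results:
  Claremont vs Brookfield: Claremont wins 7–5.
  Claremont vs Harrow: Harrow wins 8–4.
  Claremont vs Glendale: Glendale wins 12–0.
  Brookfield vs Harrow: Harrow wins 9–3.
  Brookfield vs Glendale: Glendale wins 7–5.
  Harrow vs Glendale: Glendale wins 10–2.
Copeland scores (wins − losses):
  Claremont: 1 − 2 = -1
  Brookfield: 0 − 3 = -3
  Harrow: 2 − 1 = 1
  Glendale: 3 − 0 = 3
Glendale has the best Copeland score.

Glendale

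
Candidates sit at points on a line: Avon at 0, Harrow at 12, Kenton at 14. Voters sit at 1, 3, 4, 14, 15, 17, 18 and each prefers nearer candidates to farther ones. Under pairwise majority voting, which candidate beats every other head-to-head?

Kenton

With single-peaked preferences on a line, the Condorcet winner is the candidate closest to the median voter.
The median voter (position 14) is closest to Kenton at 14.
Check: Kenton vs Harrow — voters closer to Kenton: 4 of 7.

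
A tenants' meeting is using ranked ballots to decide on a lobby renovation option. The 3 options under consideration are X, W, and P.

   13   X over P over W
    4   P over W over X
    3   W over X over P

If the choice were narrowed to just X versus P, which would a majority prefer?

X

Ballots ranking X above P: 13+3 = 16.
Ballots ranking P above X: 4.
X wins the head-to-head, 16–4.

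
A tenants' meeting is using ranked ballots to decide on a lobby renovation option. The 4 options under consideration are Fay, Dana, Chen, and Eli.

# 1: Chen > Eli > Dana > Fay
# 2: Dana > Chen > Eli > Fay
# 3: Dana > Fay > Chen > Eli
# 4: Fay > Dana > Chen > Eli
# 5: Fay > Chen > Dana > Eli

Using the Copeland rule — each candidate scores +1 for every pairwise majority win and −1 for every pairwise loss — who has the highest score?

Dana

Pairwise results:
  Fay vs Dana: Dana wins 3–2.
  Fay vs Chen: Fay wins 3–2.
  Fay vs Eli: Fay wins 3–2.
  Dana vs Chen: Dana wins 3–2.
  Dana vs Eli: Dana wins 4–1.
  Chen vs Eli: Chen wins 5–0.
Copeland scores (wins − losses):
  Fay: 2 − 1 = 1
  Dana: 3 − 0 = 3
  Chen: 1 − 2 = -1
  Eli: 0 − 3 = -3
Dana has the best Copeland score.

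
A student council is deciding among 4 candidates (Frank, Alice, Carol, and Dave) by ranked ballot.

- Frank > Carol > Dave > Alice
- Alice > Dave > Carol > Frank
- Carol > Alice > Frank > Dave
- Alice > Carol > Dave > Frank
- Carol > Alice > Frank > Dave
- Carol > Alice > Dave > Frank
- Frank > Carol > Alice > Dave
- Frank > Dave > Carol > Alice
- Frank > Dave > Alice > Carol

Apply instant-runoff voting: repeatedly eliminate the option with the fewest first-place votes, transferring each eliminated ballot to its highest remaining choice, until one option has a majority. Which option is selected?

Carol

Round 1: Frank 4, Carol 3, Alice 2, Dave 0. Dave has the fewest and is eliminated.
Round 2: Frank 4, Carol 3, Alice 2. Alice has the fewest and is eliminated.
Round 3: Carol 5, Frank 4. Carol has a majority.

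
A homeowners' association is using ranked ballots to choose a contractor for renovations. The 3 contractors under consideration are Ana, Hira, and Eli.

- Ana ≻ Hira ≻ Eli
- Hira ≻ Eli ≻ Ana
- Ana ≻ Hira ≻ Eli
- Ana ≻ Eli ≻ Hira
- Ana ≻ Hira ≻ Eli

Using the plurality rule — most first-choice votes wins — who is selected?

First-place vote totals:
  Ana: 4
  Hira: 1
  Eli: 0
Ana has the most first-place votes.

Ana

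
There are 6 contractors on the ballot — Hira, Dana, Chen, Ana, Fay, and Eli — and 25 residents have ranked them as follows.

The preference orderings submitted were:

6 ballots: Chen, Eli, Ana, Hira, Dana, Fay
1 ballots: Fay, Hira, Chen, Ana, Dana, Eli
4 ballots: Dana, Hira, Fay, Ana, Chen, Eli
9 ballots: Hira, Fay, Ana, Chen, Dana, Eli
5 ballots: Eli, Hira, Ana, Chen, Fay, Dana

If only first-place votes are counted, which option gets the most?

Hira

First-place vote totals:
  Hira: 9
  Dana: 4
  Chen: 6
  Ana: 0
  Fay: 1
  Eli: 5
Hira has the most first-place votes.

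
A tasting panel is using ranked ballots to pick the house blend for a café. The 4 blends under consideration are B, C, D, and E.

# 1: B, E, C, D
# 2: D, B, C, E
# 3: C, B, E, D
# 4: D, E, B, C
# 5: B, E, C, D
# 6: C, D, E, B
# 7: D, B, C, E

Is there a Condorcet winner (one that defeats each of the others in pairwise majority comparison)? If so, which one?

None — there is no Condorcet winner

Head-to-head results (7 voters total):
B vs C: B wins 5–2.
B vs D: D wins 4–3.
B vs E: B wins 5–2.
C vs D: C wins 4–3.
C vs E: C wins 4–3.
D vs E: D wins 4–3.
No candidate beats all others: B beats C beats D beats B, a majority cycle.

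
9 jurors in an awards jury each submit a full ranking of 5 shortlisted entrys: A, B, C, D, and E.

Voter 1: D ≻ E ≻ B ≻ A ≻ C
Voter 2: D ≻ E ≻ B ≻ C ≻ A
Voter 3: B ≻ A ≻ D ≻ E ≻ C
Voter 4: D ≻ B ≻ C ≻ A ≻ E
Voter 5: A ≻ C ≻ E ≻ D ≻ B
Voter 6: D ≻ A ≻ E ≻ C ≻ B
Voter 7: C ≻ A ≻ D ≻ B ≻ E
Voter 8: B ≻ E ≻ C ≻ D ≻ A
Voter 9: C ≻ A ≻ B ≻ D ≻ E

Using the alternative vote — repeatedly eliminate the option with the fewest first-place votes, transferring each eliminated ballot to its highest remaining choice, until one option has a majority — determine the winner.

D

Round 1: D 4, B 2, C 2, A 1, E 0. E has the fewest and is eliminated.
Round 2: D 4, B 2, C 2, A 1. A has the fewest and is eliminated.
Round 3: D 4, C 3, B 2. B has the fewest and is eliminated.
Round 4: D 5, C 4. D has a majority.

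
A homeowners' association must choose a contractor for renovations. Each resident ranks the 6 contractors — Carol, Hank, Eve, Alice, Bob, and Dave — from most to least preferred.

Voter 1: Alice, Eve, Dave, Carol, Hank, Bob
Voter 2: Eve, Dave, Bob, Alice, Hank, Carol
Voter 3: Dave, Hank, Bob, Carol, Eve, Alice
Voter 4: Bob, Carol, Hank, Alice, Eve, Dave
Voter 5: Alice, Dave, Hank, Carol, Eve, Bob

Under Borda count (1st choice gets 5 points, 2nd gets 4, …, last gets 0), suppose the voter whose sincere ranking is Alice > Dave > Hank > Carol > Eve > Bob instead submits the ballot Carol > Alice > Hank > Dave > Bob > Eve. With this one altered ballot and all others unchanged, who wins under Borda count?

Borda totals with the altered ballot: Carol 13, Hank 12, Eve 11, Alice 13, Bob 12, Dave 14.
The winner is unchanged: still Dave.

Dave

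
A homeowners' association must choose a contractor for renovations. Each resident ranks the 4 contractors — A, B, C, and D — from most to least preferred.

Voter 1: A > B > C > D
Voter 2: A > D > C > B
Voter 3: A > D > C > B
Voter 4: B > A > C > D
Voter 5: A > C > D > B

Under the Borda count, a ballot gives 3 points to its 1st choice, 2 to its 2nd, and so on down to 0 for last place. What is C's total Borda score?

Borda scores:
  A: 3 + 3 + 3 + 2 + 3 = 14
  B: 2 + 0 + 0 + 3 + 0 = 5
  C: 1 + 1 + 1 + 1 + 2 = 6
  D: 0 + 2 + 2 + 0 + 1 = 5

6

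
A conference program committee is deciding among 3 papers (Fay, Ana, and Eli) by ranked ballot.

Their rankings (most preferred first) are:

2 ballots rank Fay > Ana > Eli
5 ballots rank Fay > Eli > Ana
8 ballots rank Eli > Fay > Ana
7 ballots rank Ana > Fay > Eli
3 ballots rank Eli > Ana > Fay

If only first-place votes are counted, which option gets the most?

Eli

First-place vote totals:
  Fay: 7
  Ana: 7
  Eli: 11
Eli has the most first-place votes.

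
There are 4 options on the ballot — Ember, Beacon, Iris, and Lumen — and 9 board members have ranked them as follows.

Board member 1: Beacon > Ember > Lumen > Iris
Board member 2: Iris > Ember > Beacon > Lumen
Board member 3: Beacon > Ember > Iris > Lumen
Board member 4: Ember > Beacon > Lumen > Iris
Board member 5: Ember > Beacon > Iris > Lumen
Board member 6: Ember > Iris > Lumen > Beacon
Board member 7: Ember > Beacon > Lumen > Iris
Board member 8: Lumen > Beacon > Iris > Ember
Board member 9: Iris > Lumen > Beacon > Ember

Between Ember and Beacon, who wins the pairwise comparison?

Ember

Ballots ranking Ember above Beacon: 5.
Ballots ranking Beacon above Ember: 4.
Ember wins the head-to-head, 5–4.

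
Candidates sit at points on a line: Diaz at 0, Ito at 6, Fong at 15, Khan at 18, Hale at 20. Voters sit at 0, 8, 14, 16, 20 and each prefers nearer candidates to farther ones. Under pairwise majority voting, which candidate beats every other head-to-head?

With single-peaked preferences on a line, the Condorcet winner is the candidate closest to the median voter.
The median voter (position 14) is closest to Fong at 15.
Check: Fong vs Diaz — voters closer to Fong: 4 of 5.

Fong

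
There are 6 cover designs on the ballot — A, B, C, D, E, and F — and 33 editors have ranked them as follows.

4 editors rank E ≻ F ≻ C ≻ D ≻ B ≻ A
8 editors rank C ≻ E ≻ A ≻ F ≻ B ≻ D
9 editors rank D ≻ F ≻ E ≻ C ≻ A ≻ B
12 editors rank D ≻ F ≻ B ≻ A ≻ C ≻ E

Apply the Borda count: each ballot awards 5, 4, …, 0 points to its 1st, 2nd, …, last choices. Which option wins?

Borda scores:
  A: 4·0 + 8·3 + 9·1 + 12·2 = 57
  B: 4·1 + 8·1 + 9·0 + 12·3 = 48
  C: 4·3 + 8·5 + 9·2 + 12·1 = 82
  D: 4·2 + 8·0 + 9·5 + 12·5 = 113
  E: 4·5 + 8·4 + 9·3 + 12·0 = 79
  F: 4·4 + 8·2 + 9·4 + 12·4 = 116
F has the highest total.

F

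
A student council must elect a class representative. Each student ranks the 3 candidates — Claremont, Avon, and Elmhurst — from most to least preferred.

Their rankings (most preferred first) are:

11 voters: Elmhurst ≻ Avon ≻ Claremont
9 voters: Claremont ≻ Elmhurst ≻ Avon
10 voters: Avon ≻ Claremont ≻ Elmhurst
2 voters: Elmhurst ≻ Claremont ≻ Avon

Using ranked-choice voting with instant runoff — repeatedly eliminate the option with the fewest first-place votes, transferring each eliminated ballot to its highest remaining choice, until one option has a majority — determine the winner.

Elmhurst

Round 1: Elmhurst 13, Avon 10, Claremont 9. Claremont has the fewest and is eliminated.
Round 2: Elmhurst 22, Avon 10. Elmhurst has a majority.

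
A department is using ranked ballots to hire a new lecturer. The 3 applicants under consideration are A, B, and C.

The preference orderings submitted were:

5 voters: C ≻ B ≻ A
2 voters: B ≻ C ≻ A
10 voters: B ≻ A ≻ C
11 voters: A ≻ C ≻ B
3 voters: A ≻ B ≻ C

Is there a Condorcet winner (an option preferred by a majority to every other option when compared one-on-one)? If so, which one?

Head-to-head results (31 voters total):
A vs B: B wins 17–14.
A vs C: A wins 24–7.
B vs C: C wins 16–15.
No candidate beats all others: A beats C beats B beats A, a majority cycle.

No Condorcet winner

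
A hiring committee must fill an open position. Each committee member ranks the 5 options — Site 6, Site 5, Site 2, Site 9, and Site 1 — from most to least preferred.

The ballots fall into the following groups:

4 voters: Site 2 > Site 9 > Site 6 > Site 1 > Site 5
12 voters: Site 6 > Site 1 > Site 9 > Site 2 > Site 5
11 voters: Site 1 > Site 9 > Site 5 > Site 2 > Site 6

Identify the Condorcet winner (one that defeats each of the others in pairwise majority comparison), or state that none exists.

No Condorcet winner

Head-to-head results (27 voters total):
Site 6 vs Site 5: Site 6 wins 16–11.
Site 6 vs Site 2: Site 2 wins 15–12.
Site 6 vs Site 9: Site 9 wins 15–12.
Site 6 vs Site 1: Site 6 wins 16–11.
Site 5 vs Site 2: Site 2 wins 16–11.
Site 5 vs Site 9: Site 9 wins 27–0.
Site 5 vs Site 1: Site 1 wins 27–0.
Site 2 vs Site 9: Site 9 wins 23–4.
Site 2 vs Site 1: Site 1 wins 23–4.
Site 9 vs Site 1: Site 1 wins 23–4.
No candidate beats all others: Site 6 beats Site 1 beats Site 2 beats Site 6, a majority cycle.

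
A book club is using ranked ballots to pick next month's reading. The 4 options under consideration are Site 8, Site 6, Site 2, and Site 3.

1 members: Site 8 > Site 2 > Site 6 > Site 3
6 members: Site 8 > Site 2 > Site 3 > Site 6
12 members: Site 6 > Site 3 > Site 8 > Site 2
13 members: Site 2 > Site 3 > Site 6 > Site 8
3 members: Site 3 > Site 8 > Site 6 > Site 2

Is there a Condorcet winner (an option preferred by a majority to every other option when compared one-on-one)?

No

Head-to-head results (35 voters total):
Site 8 vs Site 6: Site 6 wins 25–10.
Site 8 vs Site 2: Site 8 wins 22–13.
Site 8 vs Site 3: Site 3 wins 28–7.
Site 6 vs Site 2: Site 2 wins 20–15.
Site 6 vs Site 3: Site 3 wins 22–13.
Site 2 vs Site 3: Site 2 wins 20–15.
No candidate beats all others: Site 8 beats Site 2 beats Site 6 beats Site 8, a majority cycle.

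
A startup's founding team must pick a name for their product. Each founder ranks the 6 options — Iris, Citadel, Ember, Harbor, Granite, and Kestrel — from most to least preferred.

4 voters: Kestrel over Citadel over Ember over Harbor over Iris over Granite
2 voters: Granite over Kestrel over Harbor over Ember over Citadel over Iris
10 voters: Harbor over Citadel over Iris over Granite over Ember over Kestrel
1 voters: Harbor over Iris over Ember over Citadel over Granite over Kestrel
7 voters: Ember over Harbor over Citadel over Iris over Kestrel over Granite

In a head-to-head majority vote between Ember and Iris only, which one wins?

Ballots ranking Ember above Iris: 4+2+7 = 13.
Ballots ranking Iris above Ember: 10+1 = 11.
Ember wins the head-to-head, 13–11.

Ember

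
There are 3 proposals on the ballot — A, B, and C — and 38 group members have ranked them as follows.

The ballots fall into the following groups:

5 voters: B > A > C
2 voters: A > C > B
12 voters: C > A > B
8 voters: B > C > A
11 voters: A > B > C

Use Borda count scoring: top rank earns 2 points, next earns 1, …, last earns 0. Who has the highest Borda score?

Borda scores:
  A: 5·1 + 2·2 + 12·1 + 8·0 + 11·2 = 43
  B: 5·2 + 2·0 + 12·0 + 8·2 + 11·1 = 37
  C: 5·0 + 2·1 + 12·2 + 8·1 + 11·0 = 34
A has the highest total.

A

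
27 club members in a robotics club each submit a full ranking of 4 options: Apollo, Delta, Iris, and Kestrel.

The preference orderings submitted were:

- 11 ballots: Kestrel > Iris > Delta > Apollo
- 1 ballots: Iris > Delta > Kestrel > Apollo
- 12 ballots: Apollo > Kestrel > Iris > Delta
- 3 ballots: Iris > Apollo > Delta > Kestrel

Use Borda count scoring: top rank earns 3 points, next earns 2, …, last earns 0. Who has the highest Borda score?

Borda scores:
  Apollo: 11·0 + 0 + 12·3 + 3·2 = 42
  Delta: 11·1 + 2 + 12·0 + 3·1 = 16
  Iris: 11·2 + 3 + 12·1 + 3·3 = 46
  Kestrel: 11·3 + 1 + 12·2 + 3·0 = 58
Kestrel has the highest total.

Kestrel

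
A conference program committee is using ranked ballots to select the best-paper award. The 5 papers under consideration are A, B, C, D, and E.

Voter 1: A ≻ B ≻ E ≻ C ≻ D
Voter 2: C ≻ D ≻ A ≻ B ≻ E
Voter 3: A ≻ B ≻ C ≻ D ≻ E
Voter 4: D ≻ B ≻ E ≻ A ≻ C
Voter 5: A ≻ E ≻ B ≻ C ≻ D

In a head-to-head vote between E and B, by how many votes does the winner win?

Ballots ranking E above B: 1.
Ballots ranking B above E: 4.
B wins 4–1, a margin of 3.

3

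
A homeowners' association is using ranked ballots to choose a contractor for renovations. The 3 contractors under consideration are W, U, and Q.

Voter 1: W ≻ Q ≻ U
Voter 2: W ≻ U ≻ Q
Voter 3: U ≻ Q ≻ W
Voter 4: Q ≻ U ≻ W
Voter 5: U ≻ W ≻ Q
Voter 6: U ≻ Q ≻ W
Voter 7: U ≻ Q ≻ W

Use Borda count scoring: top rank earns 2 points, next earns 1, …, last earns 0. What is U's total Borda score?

10

Borda scores:
  W: 2 + 2 + 0 + 0 + 1 + 0 + 0 = 5
  U: 0 + 1 + 2 + 1 + 2 + 2 + 2 = 10
  Q: 1 + 0 + 1 + 2 + 0 + 1 + 1 = 6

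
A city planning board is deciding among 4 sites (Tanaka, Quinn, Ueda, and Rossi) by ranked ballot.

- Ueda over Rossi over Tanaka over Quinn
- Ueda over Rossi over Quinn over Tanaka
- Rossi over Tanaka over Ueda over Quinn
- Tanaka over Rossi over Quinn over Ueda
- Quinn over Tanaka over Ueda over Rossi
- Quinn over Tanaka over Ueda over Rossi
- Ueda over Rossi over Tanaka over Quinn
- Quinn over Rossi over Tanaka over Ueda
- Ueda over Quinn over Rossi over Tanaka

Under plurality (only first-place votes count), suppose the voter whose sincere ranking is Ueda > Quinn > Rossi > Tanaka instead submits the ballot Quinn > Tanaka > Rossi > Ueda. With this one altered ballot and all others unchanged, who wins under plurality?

Quinn

First-place totals with the altered ballot: Tanaka 1, Quinn 4, Ueda 3, Rossi 1.
The switch changes the winner from Ueda to Quinn.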